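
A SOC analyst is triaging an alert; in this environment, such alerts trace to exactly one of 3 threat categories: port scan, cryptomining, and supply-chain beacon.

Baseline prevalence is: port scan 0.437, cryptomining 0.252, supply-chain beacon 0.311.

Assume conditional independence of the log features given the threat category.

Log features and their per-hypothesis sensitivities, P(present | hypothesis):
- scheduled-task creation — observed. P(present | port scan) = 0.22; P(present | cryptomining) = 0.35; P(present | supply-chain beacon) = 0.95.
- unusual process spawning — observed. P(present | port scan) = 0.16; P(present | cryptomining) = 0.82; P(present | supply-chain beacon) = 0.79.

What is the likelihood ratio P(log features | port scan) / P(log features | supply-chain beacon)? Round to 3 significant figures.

0.0469

Joint likelihood of the log feature pattern under each hypothesis:
  port scan: 0.22 × 0.16 = 0.0352
  supply-chain beacon: 0.95 × 0.79 = 0.7505
Bayes factor = 0.0352 / 0.7505 ≈ 0.0469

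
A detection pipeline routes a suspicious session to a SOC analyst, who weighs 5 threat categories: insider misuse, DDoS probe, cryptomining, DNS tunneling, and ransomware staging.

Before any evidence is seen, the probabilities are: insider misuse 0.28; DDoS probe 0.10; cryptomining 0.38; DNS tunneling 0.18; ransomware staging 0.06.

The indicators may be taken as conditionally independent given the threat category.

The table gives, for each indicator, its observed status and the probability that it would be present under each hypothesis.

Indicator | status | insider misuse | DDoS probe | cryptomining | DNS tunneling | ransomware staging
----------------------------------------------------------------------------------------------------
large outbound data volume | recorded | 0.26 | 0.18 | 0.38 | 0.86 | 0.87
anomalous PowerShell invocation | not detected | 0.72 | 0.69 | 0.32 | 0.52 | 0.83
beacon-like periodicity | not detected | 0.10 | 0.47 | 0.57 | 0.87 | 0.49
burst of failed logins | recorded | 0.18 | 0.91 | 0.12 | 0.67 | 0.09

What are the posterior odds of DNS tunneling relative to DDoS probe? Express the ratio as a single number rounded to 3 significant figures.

Unnormalized posterior weight (prior times the indicator likelihoods) for each of the two hypotheses (using 1 − P(present | H) for each absent indicator):
  DNS tunneling: 0.18 × 0.86 × (1 − 0.52) × (1 − 0.87) × 0.67 = 0.0064719
  DDoS probe: 0.10 × 0.18 × (1 − 0.69) × (1 − 0.47) × 0.91 = 0.0026912
Posterior odds = 0.0064719 / 0.0026912 ≈ 2.40.

2.40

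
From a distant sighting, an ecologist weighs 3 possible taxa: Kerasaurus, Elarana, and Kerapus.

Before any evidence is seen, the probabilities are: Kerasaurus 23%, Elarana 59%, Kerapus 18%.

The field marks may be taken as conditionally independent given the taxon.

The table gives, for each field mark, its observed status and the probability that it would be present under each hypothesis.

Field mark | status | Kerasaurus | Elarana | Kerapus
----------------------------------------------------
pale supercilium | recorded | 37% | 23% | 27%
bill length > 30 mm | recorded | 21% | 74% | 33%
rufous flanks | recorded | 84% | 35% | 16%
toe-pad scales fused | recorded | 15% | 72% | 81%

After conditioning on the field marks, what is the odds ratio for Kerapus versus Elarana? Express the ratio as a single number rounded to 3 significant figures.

0.0821

Posterior odds equal prior odds times the likelihood ratio; only the two competing hypotheses matter.
  Kerapus: 0.18 × 0.27 × 0.33 × 0.16 × 0.81 = 0.0020785
  Elarana: 0.59 × 0.23 × 0.74 × 0.35 × 0.72 = 0.025305
Odds(Kerapus : Elarana) = 0.0020785 / 0.025305 ≈ 0.0821.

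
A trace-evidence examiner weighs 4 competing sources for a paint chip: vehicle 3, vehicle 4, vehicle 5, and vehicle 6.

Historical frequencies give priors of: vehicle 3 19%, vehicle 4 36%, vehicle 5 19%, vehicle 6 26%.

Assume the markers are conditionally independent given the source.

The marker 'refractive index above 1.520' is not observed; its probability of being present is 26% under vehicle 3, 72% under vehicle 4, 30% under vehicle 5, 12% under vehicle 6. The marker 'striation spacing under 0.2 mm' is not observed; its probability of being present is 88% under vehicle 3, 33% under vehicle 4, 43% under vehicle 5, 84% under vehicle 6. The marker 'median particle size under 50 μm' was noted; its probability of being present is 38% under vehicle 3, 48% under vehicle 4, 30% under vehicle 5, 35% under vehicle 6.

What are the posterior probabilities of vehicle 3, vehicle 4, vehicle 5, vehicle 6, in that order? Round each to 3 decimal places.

By Bayes' rule with conditional independence, the unnormalized weight for each hypothesis is prior × ∏ likelihoods (using 1 − P(present | H) for each absent marker):
  vehicle 3: 0.19 × (1 − 0.26) × (1 − 0.88) × 0.38 = 0.0064114
  vehicle 4: 0.36 × (1 − 0.72) × (1 − 0.33) × 0.48 = 0.032417
  vehicle 5: 0.19 × (1 − 0.30) × (1 − 0.43) × 0.30 = 0.022743
  vehicle 6: 0.26 × (1 − 0.12) × (1 − 0.84) × 0.35 = 0.012813
Normalizing constant Z = 0.0064114 + 0.032417 + 0.022743 + 0.012813 = 0.074384.
P(vehicle 3 | evidence) = 0.0064114 / 0.074384 ≈ 0.086
P(vehicle 4 | evidence) = 0.032417 / 0.074384 ≈ 0.436
P(vehicle 5 | evidence) = 0.022743 / 0.074384 ≈ 0.306
P(vehicle 6 | evidence) = 0.012813 / 0.074384 ≈ 0.172

0.086, 0.436, 0.306, 0.172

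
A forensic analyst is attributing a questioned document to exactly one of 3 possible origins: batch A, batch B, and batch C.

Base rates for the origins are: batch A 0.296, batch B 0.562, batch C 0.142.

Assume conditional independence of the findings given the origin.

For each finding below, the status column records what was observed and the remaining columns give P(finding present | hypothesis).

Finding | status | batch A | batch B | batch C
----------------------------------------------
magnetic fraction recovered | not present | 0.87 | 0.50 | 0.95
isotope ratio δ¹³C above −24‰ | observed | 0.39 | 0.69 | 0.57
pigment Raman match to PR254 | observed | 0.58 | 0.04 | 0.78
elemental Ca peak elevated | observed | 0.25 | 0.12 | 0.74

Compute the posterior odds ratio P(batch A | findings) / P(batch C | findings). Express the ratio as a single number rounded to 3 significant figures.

Unnormalized posterior weight (prior times the finding likelihoods) for each of the two hypotheses (using 1 − P(present | H) for each absent finding):
  batch A: 0.296 × (1 − 0.87) × 0.39 × 0.58 × 0.25 = 0.002176
  batch C: 0.142 × (1 − 0.95) × 0.57 × 0.78 × 0.74 = 0.0023359
Odds(batch A : batch C) = 0.002176 / 0.0023359 ≈ 0.932.

0.932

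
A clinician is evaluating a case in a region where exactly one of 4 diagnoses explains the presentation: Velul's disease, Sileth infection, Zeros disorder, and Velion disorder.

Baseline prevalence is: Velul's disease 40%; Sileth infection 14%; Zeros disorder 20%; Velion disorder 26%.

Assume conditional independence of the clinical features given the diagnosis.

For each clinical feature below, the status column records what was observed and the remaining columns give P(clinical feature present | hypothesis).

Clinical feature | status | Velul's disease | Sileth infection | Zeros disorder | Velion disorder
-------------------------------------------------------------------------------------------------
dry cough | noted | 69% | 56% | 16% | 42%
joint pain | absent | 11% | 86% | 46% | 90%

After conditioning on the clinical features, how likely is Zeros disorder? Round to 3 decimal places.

For each hypothesis, the unnormalized posterior weight is prior × product of the clinical feature likelihoods (using 1 − P(present | H) for each absent clinical feature):
  Velul's disease: 0.40 × 0.69 × (1 − 0.11) = 0.24564
  Sileth infection: 0.14 × 0.56 × (1 − 0.86) = 0.010976
  Zeros disorder: 0.20 × 0.16 × (1 − 0.46) = 0.01728
  Velion disorder: 0.26 × 0.42 × (1 − 0.90) = 0.01092
Normalizing constant Z = 0.24564 + 0.010976 + 0.01728 + 0.01092 = 0.28482.
P(Zeros disorder | evidence) = 0.01728 / 0.28482 ≈ 0.061.

0.061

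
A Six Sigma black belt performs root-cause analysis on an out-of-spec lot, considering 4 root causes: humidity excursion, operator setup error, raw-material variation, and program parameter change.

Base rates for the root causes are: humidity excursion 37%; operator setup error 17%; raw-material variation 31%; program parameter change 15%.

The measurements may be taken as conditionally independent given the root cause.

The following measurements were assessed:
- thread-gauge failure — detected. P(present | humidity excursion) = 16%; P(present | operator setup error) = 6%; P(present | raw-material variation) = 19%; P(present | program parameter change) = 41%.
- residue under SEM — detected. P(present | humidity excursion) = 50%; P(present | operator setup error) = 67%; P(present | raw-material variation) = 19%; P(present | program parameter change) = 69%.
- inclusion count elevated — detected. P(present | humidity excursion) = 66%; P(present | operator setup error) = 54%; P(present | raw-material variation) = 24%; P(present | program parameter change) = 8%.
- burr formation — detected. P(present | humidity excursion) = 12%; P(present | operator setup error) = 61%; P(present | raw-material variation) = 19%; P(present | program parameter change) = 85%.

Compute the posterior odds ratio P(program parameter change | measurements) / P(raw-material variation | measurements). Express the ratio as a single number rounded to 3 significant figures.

5.65

Posterior odds equal prior odds times the likelihood ratio; only the two competing hypotheses matter.
  program parameter change: 0.15 × 0.41 × 0.69 × 0.08 × 0.85 = 0.0028856
  raw-material variation: 0.31 × 0.19 × 0.19 × 0.24 × 0.19 = 0.00051031
Odds(program parameter change : raw-material variation) = 0.0028856 / 0.00051031 ≈ 5.65.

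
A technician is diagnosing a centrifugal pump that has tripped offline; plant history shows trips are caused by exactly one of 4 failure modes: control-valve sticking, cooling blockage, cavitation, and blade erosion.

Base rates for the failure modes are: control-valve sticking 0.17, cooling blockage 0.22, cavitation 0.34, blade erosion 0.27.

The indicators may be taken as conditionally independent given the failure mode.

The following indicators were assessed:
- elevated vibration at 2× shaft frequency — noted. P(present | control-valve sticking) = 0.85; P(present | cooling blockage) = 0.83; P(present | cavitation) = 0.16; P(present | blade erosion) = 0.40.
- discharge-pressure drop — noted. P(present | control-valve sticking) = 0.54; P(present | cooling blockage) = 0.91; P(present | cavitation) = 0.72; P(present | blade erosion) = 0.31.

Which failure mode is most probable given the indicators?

By Bayes' rule with conditional independence, the unnormalized weight for each hypothesis is prior × ∏ likelihoods:
  control-valve sticking: 0.17 × 0.85 × 0.54 = 0.07803
  cooling blockage: 0.22 × 0.83 × 0.91 = 0.16617
  cavitation: 0.34 × 0.16 × 0.72 = 0.039168
  blade erosion: 0.27 × 0.40 × 0.31 = 0.03348
Normalizing constant Z = 0.07803 + 0.16617 + 0.039168 + 0.03348 = 0.31684.
P(control-valve sticking | evidence) ≈ 0.07803 / 0.31684 ≈ 0.246
P(cooling blockage | evidence) ≈ 0.16617 / 0.31684 ≈ 0.524
P(cavitation | evidence) ≈ 0.039168 / 0.31684 ≈ 0.124
P(blade erosion | evidence) ≈ 0.03348 / 0.31684 ≈ 0.106
The largest is 0.524, so cooling blockage is most probable.

cooling blockage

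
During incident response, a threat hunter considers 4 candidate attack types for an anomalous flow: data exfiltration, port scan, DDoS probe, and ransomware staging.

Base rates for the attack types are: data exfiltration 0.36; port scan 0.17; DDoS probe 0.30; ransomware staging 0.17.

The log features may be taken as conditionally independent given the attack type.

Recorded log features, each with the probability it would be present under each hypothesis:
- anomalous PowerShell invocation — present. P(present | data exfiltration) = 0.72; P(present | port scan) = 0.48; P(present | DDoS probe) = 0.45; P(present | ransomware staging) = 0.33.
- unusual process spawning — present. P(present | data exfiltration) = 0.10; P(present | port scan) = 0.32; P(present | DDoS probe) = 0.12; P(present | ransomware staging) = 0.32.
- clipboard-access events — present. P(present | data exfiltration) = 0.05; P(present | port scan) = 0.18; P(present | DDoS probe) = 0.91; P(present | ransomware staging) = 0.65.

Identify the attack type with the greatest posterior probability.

Multiply each prior by the joint likelihood of the log feature pattern:
  data exfiltration: 0.36 × 0.72 × 0.10 × 0.05 = 0.001296
  port scan: 0.17 × 0.48 × 0.32 × 0.18 = 0.0047002
  DDoS probe: 0.30 × 0.45 × 0.12 × 0.91 = 0.014742
  ransomware staging: 0.17 × 0.33 × 0.32 × 0.65 = 0.011669
The unnormalized weights sum to 0.032407.
P(data exfiltration | evidence) ≈ 0.001296 / 0.032407 ≈ 0.040
P(port scan | evidence) ≈ 0.0047002 / 0.032407 ≈ 0.145
P(DDoS probe | evidence) ≈ 0.014742 / 0.032407 ≈ 0.455
P(ransomware staging | evidence) ≈ 0.011669 / 0.032407 ≈ 0.360
The largest is 0.455, so DDoS probe is most probable.

DDoS probe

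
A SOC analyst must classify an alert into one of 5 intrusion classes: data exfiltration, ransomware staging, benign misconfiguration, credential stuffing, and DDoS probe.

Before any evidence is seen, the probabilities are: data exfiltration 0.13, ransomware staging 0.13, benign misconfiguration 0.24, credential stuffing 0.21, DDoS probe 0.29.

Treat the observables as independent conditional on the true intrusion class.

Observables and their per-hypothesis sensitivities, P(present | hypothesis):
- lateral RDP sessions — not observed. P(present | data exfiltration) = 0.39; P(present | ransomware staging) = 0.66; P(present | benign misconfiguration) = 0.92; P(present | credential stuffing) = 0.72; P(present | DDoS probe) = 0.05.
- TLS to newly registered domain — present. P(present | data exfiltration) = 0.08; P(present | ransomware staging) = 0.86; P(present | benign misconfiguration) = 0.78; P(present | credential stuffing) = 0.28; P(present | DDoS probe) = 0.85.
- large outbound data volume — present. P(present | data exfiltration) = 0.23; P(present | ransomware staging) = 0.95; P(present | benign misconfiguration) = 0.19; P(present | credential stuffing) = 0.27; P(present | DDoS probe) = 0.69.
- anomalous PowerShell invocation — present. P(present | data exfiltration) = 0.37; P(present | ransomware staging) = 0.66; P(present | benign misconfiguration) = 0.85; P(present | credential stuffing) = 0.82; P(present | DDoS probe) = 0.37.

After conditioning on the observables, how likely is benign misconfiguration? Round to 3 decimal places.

0.027

Multiply each prior by the joint likelihood of the observable pattern (using 1 − P(present | H) for each absent observable):
  data exfiltration: 0.13 × (1 − 0.39) × 0.08 × 0.23 × 0.37 = 0.00053987
  ransomware staging: 0.13 × (1 − 0.66) × 0.86 × 0.95 × 0.66 = 0.023834
  benign misconfiguration: 0.24 × (1 − 0.92) × 0.78 × 0.19 × 0.85 = 0.0024186
  credential stuffing: 0.21 × (1 − 0.72) × 0.28 × 0.27 × 0.82 = 0.0036451
  DDoS probe: 0.29 × (1 − 0.05) × 0.85 × 0.69 × 0.37 = 0.059785
Normalizing constant Z = 0.00053987 + 0.023834 + 0.0024186 + 0.0036451 + 0.059785 = 0.090222.
P(benign misconfiguration | evidence) = 0.0024186 / 0.090222 ≈ 0.027.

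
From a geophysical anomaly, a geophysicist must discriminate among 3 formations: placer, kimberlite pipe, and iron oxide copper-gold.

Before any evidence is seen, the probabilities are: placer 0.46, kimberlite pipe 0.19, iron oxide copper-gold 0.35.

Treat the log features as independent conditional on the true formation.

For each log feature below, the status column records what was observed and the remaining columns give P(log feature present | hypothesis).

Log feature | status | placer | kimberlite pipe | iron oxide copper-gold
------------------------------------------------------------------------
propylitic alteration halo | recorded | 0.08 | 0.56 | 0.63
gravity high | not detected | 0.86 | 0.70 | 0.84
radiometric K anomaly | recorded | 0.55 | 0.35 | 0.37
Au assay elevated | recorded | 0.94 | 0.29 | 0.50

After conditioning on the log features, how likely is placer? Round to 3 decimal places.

0.214

For each hypothesis, the unnormalized posterior weight is prior × product of the log feature likelihoods (using 1 − P(present | H) for each absent log feature):
  placer: 0.46 × 0.08 × (1 − 0.86) × 0.55 × 0.94 = 0.0026636
  kimberlite pipe: 0.19 × 0.56 × (1 − 0.70) × 0.35 × 0.29 = 0.0032399
  iron oxide copper-gold: 0.35 × 0.63 × (1 − 0.84) × 0.37 × 0.50 = 0.0065268
Marginal likelihood of the evidence = 0.01243.
P(placer | evidence) = 0.0026636 / 0.01243 ≈ 0.214.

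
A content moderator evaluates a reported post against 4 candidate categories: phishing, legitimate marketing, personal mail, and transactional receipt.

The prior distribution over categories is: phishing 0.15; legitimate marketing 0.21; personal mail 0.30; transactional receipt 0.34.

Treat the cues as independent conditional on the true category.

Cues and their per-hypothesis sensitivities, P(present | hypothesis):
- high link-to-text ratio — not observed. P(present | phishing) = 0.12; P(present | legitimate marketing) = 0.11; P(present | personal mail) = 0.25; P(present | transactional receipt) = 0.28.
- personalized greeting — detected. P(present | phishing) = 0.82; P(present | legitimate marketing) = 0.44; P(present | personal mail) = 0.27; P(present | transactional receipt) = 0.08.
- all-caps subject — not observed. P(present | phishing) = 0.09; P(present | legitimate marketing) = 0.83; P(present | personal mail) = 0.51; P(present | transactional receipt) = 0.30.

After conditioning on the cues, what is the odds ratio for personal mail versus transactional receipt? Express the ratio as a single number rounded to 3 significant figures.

Unnormalized posterior weight (prior times the cue likelihoods) for each of the two hypotheses (using 1 − P(present | H) for each absent cue):
  personal mail: 0.30 × (1 − 0.25) × 0.27 × (1 − 0.51) = 0.029767
  transactional receipt: 0.34 × (1 − 0.28) × 0.08 × (1 − 0.30) = 0.013709
Odds(personal mail : transactional receipt) = 0.029767 / 0.013709 ≈ 2.17.

2.17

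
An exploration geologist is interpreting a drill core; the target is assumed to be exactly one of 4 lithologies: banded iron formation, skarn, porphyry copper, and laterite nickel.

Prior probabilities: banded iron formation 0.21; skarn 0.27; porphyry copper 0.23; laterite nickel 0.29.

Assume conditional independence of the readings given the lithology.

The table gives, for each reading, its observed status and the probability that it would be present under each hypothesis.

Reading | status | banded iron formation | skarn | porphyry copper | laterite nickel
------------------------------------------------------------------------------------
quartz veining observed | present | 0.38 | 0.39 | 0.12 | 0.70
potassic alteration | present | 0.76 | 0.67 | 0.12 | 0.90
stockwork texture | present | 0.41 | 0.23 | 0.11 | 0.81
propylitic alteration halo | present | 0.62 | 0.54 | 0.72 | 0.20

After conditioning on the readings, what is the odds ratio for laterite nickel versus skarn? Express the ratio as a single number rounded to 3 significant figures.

Posterior odds equal prior odds times the likelihood ratio; only the two competing hypotheses matter.
  laterite nickel: 0.29 × 0.70 × 0.90 × 0.81 × 0.20 = 0.029597
  skarn: 0.27 × 0.39 × 0.67 × 0.23 × 0.54 = 0.0087624
Posterior odds = 0.029597 / 0.0087624 ≈ 3.38.

3.38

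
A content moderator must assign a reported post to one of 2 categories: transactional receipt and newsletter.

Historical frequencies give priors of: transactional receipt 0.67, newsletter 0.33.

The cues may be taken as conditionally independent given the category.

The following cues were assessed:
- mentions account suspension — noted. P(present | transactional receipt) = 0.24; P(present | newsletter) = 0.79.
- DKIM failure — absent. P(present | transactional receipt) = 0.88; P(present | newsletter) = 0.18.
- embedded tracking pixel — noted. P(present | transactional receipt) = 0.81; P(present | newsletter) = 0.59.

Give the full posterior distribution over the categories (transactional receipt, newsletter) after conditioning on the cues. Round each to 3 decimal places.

0.110, 0.890

Multiply each prior by the joint likelihood of the cue pattern (using 1 − P(present | H) for each absent cue):
  transactional receipt: 0.67 × 0.24 × (1 − 0.88) × 0.81 = 0.01563
  newsletter: 0.33 × 0.79 × (1 − 0.18) × 0.59 = 0.12613
The unnormalized weights sum to 0.14176.
P(transactional receipt | evidence) = 0.01563 / 0.14176 ≈ 0.110
P(newsletter | evidence) = 0.12613 / 0.14176 ≈ 0.890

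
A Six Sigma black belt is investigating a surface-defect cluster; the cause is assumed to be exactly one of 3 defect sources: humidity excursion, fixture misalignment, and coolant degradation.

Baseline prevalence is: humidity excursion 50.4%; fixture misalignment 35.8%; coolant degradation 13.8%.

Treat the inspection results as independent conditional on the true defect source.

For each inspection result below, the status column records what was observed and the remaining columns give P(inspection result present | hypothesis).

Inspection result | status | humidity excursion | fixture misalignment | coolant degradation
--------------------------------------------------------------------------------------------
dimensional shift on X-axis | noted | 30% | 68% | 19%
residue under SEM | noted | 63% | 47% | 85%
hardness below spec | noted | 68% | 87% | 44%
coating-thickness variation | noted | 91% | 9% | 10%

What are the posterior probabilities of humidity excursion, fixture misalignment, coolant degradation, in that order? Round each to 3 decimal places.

By Bayes' rule with conditional independence, the unnormalized weight for each hypothesis is prior × ∏ likelihoods:
  humidity excursion: 0.504 × 0.30 × 0.63 × 0.68 × 0.91 = 0.058944
  fixture misalignment: 0.358 × 0.68 × 0.47 × 0.87 × 0.09 = 0.0089588
  coolant degradation: 0.138 × 0.19 × 0.85 × 0.44 × 0.10 = 0.00098063
Marginal likelihood of the evidence = 0.068884.
P(humidity excursion | evidence) = 0.058944 / 0.068884 ≈ 0.856
P(fixture misalignment | evidence) = 0.0089588 / 0.068884 ≈ 0.130
P(coolant degradation | evidence) = 0.00098063 / 0.068884 ≈ 0.014

0.856, 0.130, 0.014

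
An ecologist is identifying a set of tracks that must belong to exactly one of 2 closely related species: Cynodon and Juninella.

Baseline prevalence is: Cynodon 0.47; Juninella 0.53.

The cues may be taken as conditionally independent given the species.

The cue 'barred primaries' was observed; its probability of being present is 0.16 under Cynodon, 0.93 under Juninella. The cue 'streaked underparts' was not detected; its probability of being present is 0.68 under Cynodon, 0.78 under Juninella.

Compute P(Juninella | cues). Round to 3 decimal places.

0.818

Multiply each prior by the joint likelihood of the cue pattern (using 1 − P(present | H) for each absent cue):
  Cynodon: 0.47 × 0.16 × (1 − 0.68) = 0.024064
  Juninella: 0.53 × 0.93 × (1 − 0.78) = 0.10844
The unnormalized weights sum to 0.1325.
P(Juninella | evidence) = 0.10844 / 0.1325 ≈ 0.818.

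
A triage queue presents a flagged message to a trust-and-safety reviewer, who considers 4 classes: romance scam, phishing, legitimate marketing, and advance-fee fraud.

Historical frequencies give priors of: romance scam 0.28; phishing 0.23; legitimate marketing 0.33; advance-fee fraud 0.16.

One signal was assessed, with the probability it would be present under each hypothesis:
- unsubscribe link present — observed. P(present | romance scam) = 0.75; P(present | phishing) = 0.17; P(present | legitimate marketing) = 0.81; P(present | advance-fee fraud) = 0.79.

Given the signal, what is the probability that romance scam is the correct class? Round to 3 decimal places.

Multiply each prior by the likelihood of the signal:
  romance scam: 0.28 × 0.75 = 0.21
  phishing: 0.23 × 0.17 = 0.0391
  legitimate marketing: 0.33 × 0.81 = 0.2673
  advance-fee fraud: 0.16 × 0.79 = 0.1264
Marginal likelihood of the evidence = 0.6428.
P(romance scam | evidence) = 0.21 / 0.6428 ≈ 0.327.

0.327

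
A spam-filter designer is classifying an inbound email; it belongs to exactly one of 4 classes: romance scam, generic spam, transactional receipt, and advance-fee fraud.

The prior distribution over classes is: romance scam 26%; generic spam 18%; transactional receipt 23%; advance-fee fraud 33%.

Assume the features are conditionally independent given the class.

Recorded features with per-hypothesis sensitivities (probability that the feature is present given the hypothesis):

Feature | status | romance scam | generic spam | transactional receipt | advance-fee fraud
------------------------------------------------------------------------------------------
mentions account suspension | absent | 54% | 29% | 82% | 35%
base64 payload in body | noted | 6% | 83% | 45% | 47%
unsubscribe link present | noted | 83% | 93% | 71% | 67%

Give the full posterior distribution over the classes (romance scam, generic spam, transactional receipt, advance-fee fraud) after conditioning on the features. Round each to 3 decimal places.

Multiply each prior by the joint likelihood of the feature pattern (using 1 − P(present | H) for each absent feature):
  romance scam: 0.26 × (1 − 0.54) × 0.06 × 0.83 = 0.0059561
  generic spam: 0.18 × (1 − 0.29) × 0.83 × 0.93 = 0.098649
  transactional receipt: 0.23 × (1 − 0.82) × 0.45 × 0.71 = 0.013227
  advance-fee fraud: 0.33 × (1 − 0.35) × 0.47 × 0.67 = 0.067546
Normalizing constant Z = 0.0059561 + 0.098649 + 0.013227 + 0.067546 = 0.18538.
P(romance scam | evidence) = 0.0059561 / 0.18538 ≈ 0.032
P(generic spam | evidence) = 0.098649 / 0.18538 ≈ 0.532
P(transactional receipt | evidence) = 0.013227 / 0.18538 ≈ 0.071
P(advance-fee fraud | evidence) = 0.067546 / 0.18538 ≈ 0.364

0.032, 0.532, 0.071, 0.364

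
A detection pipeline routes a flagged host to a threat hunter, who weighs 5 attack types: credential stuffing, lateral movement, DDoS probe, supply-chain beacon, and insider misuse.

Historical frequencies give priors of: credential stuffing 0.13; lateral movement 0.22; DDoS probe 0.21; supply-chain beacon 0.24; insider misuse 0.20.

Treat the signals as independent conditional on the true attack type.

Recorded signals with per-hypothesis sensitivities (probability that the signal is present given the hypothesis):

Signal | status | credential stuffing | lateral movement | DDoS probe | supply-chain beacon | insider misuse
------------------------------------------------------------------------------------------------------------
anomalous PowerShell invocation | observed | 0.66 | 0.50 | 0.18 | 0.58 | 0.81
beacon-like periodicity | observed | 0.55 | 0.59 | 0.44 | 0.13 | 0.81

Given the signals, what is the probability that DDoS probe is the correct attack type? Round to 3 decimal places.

By Bayes' rule with conditional independence, the unnormalized weight for each hypothesis is prior × ∏ likelihoods:
  credential stuffing: 0.13 × 0.66 × 0.55 = 0.04719
  lateral movement: 0.22 × 0.50 × 0.59 = 0.0649
  DDoS probe: 0.21 × 0.18 × 0.44 = 0.016632
  supply-chain beacon: 0.24 × 0.58 × 0.13 = 0.018096
  insider misuse: 0.20 × 0.81 × 0.81 = 0.13122
Normalizing constant Z = 0.04719 + 0.0649 + 0.016632 + 0.018096 + 0.13122 = 0.27804.
P(DDoS probe | evidence) = 0.016632 / 0.27804 ≈ 0.060.

0.060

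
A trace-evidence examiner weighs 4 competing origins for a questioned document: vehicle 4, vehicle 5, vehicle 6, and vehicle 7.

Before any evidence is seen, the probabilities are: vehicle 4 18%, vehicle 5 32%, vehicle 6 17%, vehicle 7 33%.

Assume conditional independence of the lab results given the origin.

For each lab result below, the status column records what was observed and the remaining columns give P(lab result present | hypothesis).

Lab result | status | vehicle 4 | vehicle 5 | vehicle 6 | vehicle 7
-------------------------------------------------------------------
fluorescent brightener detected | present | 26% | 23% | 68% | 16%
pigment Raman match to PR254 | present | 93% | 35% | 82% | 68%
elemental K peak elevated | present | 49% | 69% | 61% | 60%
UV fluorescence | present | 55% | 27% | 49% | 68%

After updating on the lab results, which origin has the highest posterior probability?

vehicle 6

For each hypothesis, the unnormalized posterior weight is prior × product of the lab result likelihoods:
  vehicle 4: 0.18 × 0.26 × 0.93 × 0.49 × 0.55 = 0.01173
  vehicle 5: 0.32 × 0.23 × 0.35 × 0.69 × 0.27 = 0.0047991
  vehicle 6: 0.17 × 0.68 × 0.82 × 0.61 × 0.49 = 0.028333
  vehicle 7: 0.33 × 0.16 × 0.68 × 0.60 × 0.68 = 0.014649
Marginal likelihood of the evidence = 0.059511.
P(vehicle 4 | evidence) ≈ 0.01173 / 0.059511 ≈ 0.197
P(vehicle 5 | evidence) ≈ 0.0047991 / 0.059511 ≈ 0.081
P(vehicle 6 | evidence) ≈ 0.028333 / 0.059511 ≈ 0.476
P(vehicle 7 | evidence) ≈ 0.014649 / 0.059511 ≈ 0.246
The largest is 0.476, so vehicle 6 is most probable.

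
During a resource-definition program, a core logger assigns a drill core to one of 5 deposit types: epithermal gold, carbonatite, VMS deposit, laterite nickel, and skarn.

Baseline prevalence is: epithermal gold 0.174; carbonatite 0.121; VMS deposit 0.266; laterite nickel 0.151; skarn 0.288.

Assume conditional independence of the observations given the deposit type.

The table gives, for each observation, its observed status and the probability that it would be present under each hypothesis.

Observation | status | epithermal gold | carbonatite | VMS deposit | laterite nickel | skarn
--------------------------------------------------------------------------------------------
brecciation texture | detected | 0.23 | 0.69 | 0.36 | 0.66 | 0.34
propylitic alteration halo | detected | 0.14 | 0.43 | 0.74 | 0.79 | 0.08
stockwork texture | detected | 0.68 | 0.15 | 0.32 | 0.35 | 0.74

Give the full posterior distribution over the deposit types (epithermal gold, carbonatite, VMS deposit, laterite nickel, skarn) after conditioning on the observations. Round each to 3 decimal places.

0.058, 0.083, 0.348, 0.422, 0.089

For each hypothesis, the unnormalized posterior weight is prior × product of the observation likelihoods:
  epithermal gold: 0.174 × 0.23 × 0.14 × 0.68 = 0.0038099
  carbonatite: 0.121 × 0.69 × 0.43 × 0.15 = 0.0053851
  VMS deposit: 0.266 × 0.36 × 0.74 × 0.32 = 0.022676
  laterite nickel: 0.151 × 0.66 × 0.79 × 0.35 = 0.027556
  skarn: 0.288 × 0.34 × 0.08 × 0.74 = 0.0057969
Normalizing constant Z = 0.0038099 + 0.0053851 + 0.022676 + 0.027556 + 0.0057969 = 0.065224.
P(epithermal gold | evidence) = 0.0038099 / 0.065224 ≈ 0.058
P(carbonatite | evidence) = 0.0053851 / 0.065224 ≈ 0.083
P(VMS deposit | evidence) = 0.022676 / 0.065224 ≈ 0.348
P(laterite nickel | evidence) = 0.027556 / 0.065224 ≈ 0.422
P(skarn | evidence) = 0.0057969 / 0.065224 ≈ 0.089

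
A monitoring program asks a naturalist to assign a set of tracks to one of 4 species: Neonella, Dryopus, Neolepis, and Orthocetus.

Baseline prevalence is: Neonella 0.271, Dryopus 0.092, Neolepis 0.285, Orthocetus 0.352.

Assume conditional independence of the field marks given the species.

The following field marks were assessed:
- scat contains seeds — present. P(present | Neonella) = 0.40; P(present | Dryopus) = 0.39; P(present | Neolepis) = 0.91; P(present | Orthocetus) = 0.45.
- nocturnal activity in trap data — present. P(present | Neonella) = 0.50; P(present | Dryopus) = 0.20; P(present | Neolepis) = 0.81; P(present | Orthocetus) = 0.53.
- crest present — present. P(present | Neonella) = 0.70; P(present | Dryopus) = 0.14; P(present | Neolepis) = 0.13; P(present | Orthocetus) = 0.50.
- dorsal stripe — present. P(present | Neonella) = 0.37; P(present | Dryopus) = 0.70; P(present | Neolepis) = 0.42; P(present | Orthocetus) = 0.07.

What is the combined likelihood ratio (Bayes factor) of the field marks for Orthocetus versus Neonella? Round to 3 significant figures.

0.161

Take the product of per-field mark likelihoods under each hypothesis, then divide.
  Orthocetus: 0.45 × 0.53 × 0.50 × 0.07 = 0.0083475
  Neonella: 0.40 × 0.50 × 0.70 × 0.37 = 0.0518
Bayes factor = 0.0083475 / 0.0518 ≈ 0.161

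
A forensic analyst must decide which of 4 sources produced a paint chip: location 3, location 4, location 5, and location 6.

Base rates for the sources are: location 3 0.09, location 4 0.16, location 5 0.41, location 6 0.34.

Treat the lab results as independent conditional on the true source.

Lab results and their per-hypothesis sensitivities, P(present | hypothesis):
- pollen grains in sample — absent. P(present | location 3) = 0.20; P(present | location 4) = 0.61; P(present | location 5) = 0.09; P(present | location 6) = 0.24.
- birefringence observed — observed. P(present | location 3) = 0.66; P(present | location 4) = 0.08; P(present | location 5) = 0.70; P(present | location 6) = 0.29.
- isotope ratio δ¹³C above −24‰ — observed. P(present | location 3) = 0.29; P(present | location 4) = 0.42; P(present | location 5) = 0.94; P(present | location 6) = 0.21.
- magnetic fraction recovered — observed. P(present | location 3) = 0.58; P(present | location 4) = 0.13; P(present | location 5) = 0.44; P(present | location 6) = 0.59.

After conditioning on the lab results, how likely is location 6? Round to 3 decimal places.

0.074

Multiply each prior by the joint likelihood of the lab result pattern (using 1 − P(present | H) for each absent lab result):
  location 3: 0.09 × (1 − 0.20) × 0.66 × 0.29 × 0.58 = 0.0079929
  location 4: 0.16 × (1 − 0.61) × 0.08 × 0.42 × 0.13 = 0.00027256
  location 5: 0.41 × (1 − 0.09) × 0.70 × 0.94 × 0.44 = 0.10802
  location 6: 0.34 × (1 − 0.24) × 0.29 × 0.21 × 0.59 = 0.0092846
The unnormalized weights sum to 0.12557.
P(location 6 | evidence) = 0.0092846 / 0.12557 ≈ 0.074.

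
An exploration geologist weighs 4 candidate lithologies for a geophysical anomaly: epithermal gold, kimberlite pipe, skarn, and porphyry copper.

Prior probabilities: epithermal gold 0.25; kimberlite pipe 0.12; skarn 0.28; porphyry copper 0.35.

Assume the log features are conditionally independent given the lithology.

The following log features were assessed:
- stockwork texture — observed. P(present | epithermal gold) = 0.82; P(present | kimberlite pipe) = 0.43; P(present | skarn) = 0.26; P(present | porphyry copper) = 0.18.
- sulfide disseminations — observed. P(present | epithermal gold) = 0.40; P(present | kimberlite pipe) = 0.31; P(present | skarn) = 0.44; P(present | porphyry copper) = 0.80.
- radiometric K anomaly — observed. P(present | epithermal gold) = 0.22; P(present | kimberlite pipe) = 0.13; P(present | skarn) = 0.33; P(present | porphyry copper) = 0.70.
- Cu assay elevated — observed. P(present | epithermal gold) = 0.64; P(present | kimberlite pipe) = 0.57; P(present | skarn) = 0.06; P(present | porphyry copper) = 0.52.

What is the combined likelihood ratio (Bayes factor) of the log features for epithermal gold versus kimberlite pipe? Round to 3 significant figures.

4.68

Take the product of per-log feature likelihoods under each hypothesis, then divide.
  epithermal gold: 0.82 × 0.40 × 0.22 × 0.64 = 0.046182
  kimberlite pipe: 0.43 × 0.31 × 0.13 × 0.57 = 0.0098775
Bayes factor = 0.046182 / 0.0098775 ≈ 4.68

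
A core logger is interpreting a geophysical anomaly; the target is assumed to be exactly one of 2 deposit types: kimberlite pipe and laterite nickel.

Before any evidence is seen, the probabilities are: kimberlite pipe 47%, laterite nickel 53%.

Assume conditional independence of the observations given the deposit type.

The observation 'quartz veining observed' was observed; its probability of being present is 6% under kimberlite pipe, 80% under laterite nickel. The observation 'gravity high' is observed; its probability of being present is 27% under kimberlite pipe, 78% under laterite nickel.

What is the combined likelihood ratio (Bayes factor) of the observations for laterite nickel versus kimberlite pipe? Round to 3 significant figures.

Joint likelihood of the evidence pattern under each hypothesis:
  laterite nickel: 0.80 × 0.78 = 0.624
  kimberlite pipe: 0.06 × 0.27 = 0.0162
Bayes factor = 0.624 / 0.0162 ≈ 38.5

38.5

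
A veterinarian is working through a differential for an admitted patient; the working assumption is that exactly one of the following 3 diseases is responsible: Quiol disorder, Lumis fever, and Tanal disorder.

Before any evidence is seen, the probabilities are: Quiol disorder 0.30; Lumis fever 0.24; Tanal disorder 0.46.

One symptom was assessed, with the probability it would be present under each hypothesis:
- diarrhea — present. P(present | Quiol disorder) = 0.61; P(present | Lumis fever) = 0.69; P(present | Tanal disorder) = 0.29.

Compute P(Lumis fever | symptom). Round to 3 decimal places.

Multiply each prior by the likelihood of the symptom:
  Quiol disorder: 0.30 × 0.61 = 0.183
  Lumis fever: 0.24 × 0.69 = 0.1656
  Tanal disorder: 0.46 × 0.29 = 0.1334
Normalizing constant Z = 0.183 + 0.1656 + 0.1334 = 0.482.
P(Lumis fever | evidence) = 0.1656 / 0.482 ≈ 0.344.

0.344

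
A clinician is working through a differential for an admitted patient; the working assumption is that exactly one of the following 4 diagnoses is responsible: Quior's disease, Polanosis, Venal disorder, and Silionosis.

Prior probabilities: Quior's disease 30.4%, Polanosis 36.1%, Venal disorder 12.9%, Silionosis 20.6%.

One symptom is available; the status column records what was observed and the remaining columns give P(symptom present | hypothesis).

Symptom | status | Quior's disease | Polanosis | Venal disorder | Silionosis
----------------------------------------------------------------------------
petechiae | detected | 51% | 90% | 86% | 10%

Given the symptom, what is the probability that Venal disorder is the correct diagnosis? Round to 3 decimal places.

By Bayes' rule, the unnormalized weight for each hypothesis is prior × likelihood:
  Quior's disease: 0.304 × 0.51 = 0.15504
  Polanosis: 0.361 × 0.90 = 0.3249
  Venal disorder: 0.129 × 0.86 = 0.11094
  Silionosis: 0.206 × 0.10 = 0.0206
Normalizing constant Z = 0.15504 + 0.3249 + 0.11094 + 0.0206 = 0.61148.
P(Venal disorder | evidence) = 0.11094 / 0.61148 ≈ 0.181.

0.181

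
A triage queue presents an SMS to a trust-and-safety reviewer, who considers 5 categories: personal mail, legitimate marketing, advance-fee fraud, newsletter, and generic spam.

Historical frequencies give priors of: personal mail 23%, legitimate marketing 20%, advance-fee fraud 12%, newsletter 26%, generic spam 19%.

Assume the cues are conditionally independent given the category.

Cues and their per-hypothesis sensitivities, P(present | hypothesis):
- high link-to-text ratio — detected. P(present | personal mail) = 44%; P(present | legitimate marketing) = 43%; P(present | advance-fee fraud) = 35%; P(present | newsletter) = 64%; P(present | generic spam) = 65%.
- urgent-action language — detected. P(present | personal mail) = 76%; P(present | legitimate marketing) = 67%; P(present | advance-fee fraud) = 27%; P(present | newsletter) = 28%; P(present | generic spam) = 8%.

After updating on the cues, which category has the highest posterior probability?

For each hypothesis, the unnormalized posterior weight is prior × product of the cue likelihoods:
  personal mail: 0.23 × 0.44 × 0.76 = 0.076912
  legitimate marketing: 0.20 × 0.43 × 0.67 = 0.05762
  advance-fee fraud: 0.12 × 0.35 × 0.27 = 0.01134
  newsletter: 0.26 × 0.64 × 0.28 = 0.046592
  generic spam: 0.19 × 0.65 × 0.08 = 0.00988
Marginal likelihood of the evidence = 0.20234.
P(personal mail | evidence) ≈ 0.076912 / 0.20234 ≈ 0.380
P(legitimate marketing | evidence) ≈ 0.05762 / 0.20234 ≈ 0.285
P(advance-fee fraud | evidence) ≈ 0.01134 / 0.20234 ≈ 0.056
P(newsletter | evidence) ≈ 0.046592 / 0.20234 ≈ 0.230
P(generic spam | evidence) ≈ 0.00988 / 0.20234 ≈ 0.049
The largest is 0.380, so personal mail is most probable.

personal mail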